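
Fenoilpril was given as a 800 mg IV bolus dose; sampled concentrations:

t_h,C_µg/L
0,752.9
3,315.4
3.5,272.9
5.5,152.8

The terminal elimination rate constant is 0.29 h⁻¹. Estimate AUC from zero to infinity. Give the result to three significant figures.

AUC = 2700 µg/L·h

Trapezoidal AUC_0→5.5:
  [0→3]: (752.9+315.4)/2 × 3 = 1602.45
  [3→3.5]: (315.4+272.9)/2 × 0.5 = 147.075
  [3.5→5.5]: (272.9+152.8)/2 × 2 = 425.7
  Sum = 2175.225 µg/L·h
Extrapolated tail: C_last / k_e = 152.8 / 0.29 = 526.897
AUC_0→∞ = 2175.225 + 526.897 = 2702.122 µg/L·h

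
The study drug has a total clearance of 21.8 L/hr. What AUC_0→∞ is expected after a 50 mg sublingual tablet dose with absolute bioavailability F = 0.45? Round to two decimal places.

AUC = 1.03 mg/L·hr

AUC_0→∞ = F × Dose / CL
        = 0.45 × 50 / 21.8 = 1.03211 mg/L·hr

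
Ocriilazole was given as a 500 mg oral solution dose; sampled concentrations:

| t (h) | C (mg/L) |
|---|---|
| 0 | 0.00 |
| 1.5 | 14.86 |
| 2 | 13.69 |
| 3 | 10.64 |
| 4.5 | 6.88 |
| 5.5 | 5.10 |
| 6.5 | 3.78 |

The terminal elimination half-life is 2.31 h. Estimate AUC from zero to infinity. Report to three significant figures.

AUC = 66.6 mg/L·h

Trapezoidal AUC_0→6.5:
  [0→1.5]: (0.00+14.86)/2 × 1.5 = 11.145
  [1.5→2]: (14.86+13.69)/2 × 0.5 = 7.1375
  [2→3]: (13.69+10.64)/2 × 1 = 12.165
  [3→4.5]: (10.64+6.88)/2 × 1.5 = 13.14
  [4.5→5.5]: (6.88+5.10)/2 × 1 = 5.99
  [5.5→6.5]: (5.10+3.78)/2 × 1 = 4.44
  Sum = 54.0175 mg/L·h
k_e = ln2 / t½ = 0.693147 / 2.31 = 0.3001 h^-1
Extrapolated tail: C_last / k_e = 3.78 / 0.3001 = 12.596
AUC_0→∞ = 54.0175 + 12.596 = 66.6135 mg/L·h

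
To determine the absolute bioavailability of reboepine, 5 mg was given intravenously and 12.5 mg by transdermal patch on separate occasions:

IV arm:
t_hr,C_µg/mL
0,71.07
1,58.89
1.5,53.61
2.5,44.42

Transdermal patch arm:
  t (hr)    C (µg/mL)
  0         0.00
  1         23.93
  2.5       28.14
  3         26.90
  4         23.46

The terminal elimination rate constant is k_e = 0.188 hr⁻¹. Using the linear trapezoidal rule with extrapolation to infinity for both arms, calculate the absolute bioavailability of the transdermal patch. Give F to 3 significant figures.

Trapezoidal AUC_0→2.5 (IV):
  [0→1]: (71.07+58.89)/2 × 1 = 64.98
  [1→1.5]: (58.89+53.61)/2 × 0.5 = 28.125
  [1.5→2.5]: (53.61+44.42)/2 × 1 = 49.015
  Sum = 142.12 µg/mL·hr
IV tail: 44.42/0.188 = 236.277; AUC_iv,0→∞ = 142.12 + 236.277 = 378.397 µg/mL·hr
Trapezoidal AUC_0→4 (transdermal patch):
  [0→1]: (0.00+23.93)/2 × 1 = 11.965
  [1→2.5]: (23.93+28.14)/2 × 1.5 = 39.0525
  [2.5→3]: (28.14+26.90)/2 × 0.5 = 13.76
  [3→4]: (26.90+23.46)/2 × 1 = 25.18
  Sum = 89.9575 µg/mL·hr
transdermal patch tail: 23.46/0.188 = 124.787; AUC_ev,0→∞ = 89.9575 + 124.787 = 214.7445 µg/mL·hr
F = (AUC_ev/D_ev)/(AUC_iv/D_iv) = (214.7445/12.5)/(378.397/5) = 17.17956/75.6794 = 0.2270

F = 0.227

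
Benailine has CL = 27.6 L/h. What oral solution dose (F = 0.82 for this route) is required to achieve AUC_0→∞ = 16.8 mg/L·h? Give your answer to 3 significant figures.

Dose = CL × AUC_0→∞ / F
     = 27.6 × 16.8 / 0.82 = 565.463 mg

Dose = 565 mg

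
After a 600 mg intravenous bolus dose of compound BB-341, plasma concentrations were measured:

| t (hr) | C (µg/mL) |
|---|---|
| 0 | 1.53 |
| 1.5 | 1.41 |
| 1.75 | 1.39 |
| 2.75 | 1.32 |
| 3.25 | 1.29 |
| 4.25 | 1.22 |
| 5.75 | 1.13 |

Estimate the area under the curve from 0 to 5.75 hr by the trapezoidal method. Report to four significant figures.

Trapezoidal AUC_0→5.75:
  [0→1.5]: (1.53+1.41)/2 × 1.5 = 2.205
  [1.5→1.75]: (1.41+1.39)/2 × 0.25 = 0.35
  [1.75→2.75]: (1.39+1.32)/2 × 1 = 1.355
  [2.75→3.25]: (1.32+1.29)/2 × 0.5 = 0.6525
  [3.25→4.25]: (1.29+1.22)/2 × 1 = 1.255
  [4.25→5.75]: (1.22+1.13)/2 × 1.5 = 1.7625
  Sum = 7.58 µg/mL·hr

AUC = 7.580 µg/mL·hr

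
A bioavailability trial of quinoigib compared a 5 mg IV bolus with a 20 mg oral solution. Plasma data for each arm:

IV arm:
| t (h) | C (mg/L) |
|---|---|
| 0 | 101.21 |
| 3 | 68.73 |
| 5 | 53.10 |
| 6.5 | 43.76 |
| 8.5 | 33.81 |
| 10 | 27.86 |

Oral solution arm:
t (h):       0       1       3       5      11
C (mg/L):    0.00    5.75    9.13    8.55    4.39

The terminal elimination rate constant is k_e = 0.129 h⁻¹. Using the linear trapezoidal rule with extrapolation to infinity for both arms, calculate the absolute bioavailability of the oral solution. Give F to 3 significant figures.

Trapezoidal AUC_0→10 (IV):
  [0→3]: (101.21+68.73)/2 × 3 = 254.91
  [3→5]: (68.73+53.10)/2 × 2 = 121.83
  [5→6.5]: (53.10+43.76)/2 × 1.5 = 72.645
  [6.5→8.5]: (43.76+33.81)/2 × 2 = 77.57
  [8.5→10]: (33.81+27.86)/2 × 1.5 = 46.2525
  Sum = 573.2075 mg/L·h
IV tail: 27.86/0.129 = 215.969; AUC_iv,0→∞ = 573.2075 + 215.969 = 789.1765 mg/L·h
Trapezoidal AUC_0→11 (oral solution):
  [0→1]: (0.00+5.75)/2 × 1 = 2.875
  [1→3]: (5.75+9.13)/2 × 2 = 14.88
  [3→5]: (9.13+8.55)/2 × 2 = 17.68
  [5→11]: (8.55+4.39)/2 × 6 = 38.82
  Sum = 74.255 mg/L·h
oral solution tail: 4.39/0.129 = 34.031; AUC_ev,0→∞ = 74.255 + 34.031 = 108.286 mg/L·h
F = (AUC_ev/D_ev)/(AUC_iv/D_iv) = (108.286/20)/(789.1765/5) = 5.4143/157.8353 = 0.0343

F = 0.0343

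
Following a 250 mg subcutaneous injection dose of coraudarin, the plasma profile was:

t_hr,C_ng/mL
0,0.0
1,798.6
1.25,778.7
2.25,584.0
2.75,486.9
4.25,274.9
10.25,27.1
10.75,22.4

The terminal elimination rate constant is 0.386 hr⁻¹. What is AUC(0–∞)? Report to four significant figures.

Trapezoidal AUC_0→10.75:
  [0→1]: (0.0+798.6)/2 × 1 = 399.3
  [1→1.25]: (798.6+778.7)/2 × 0.25 = 197.1625
  [1.25→2.25]: (778.7+584.0)/2 × 1 = 681.35
  [2.25→2.75]: (584.0+486.9)/2 × 0.5 = 267.725
  [2.75→4.25]: (486.9+274.9)/2 × 1.5 = 571.35
  [4.25→10.25]: (274.9+27.1)/2 × 6 = 906.0
  [10.25→10.75]: (27.1+22.4)/2 × 0.5 = 12.375
  Sum = 3035.2625 ng/mL·hr
Extrapolated tail: C_last / k_e = 22.4 / 0.386 = 58.031
AUC_0→∞ = 3035.2625 + 58.031 = 3093.2935 ng/mL·hr

AUC = 3093 ng/mL·hr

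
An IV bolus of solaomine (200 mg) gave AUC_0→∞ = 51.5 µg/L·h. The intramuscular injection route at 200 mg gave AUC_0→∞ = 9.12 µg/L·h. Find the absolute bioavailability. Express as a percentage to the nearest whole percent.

F = 18%

F = (AUC_ev / D_ev) / (AUC_iv / D_iv)
  = (9.12/200) / (51.5/200)
  = 0.0456 / 0.2575 = 0.1771
  = 17.71%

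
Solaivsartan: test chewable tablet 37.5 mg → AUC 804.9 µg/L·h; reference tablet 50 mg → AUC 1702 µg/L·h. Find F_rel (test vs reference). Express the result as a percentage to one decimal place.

F_rel = (AUC_test/D_test) / (AUC_ref/D_ref)
      = (804.9/37.5) / (1702/50)
      = 21.464 / 34.04 = 0.6306 = 63.06%

F_rel = 63.1%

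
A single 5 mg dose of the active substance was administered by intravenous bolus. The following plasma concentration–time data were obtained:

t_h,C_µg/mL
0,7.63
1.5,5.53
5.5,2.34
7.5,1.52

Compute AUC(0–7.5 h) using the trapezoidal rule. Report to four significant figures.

AUC = 29.47 µg/mL·h

Trapezoidal AUC_0→7.5:
  [0→1.5]: (7.63+5.53)/2 × 1.5 = 9.87
  [1.5→5.5]: (5.53+2.34)/2 × 4 = 15.74
  [5.5→7.5]: (2.34+1.52)/2 × 2 = 3.86
  Sum = 29.47 µg/mL·h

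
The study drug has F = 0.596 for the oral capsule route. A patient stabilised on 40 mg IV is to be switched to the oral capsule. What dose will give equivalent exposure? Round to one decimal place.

For equal systemic exposure: F × D_ev = D_iv
D_ev = D_iv / F = 40 / 0.596 = 67.1141 mg

D_oral = 67.1 mg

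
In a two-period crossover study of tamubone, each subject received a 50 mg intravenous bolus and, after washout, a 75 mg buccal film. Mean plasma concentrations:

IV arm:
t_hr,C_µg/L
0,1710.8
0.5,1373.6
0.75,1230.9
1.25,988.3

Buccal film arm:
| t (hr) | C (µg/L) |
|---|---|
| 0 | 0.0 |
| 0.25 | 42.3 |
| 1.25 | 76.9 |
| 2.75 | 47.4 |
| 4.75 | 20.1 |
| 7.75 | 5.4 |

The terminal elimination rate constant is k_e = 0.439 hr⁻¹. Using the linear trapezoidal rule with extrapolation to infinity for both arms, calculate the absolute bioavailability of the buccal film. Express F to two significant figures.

Trapezoidal AUC_0→1.25 (IV):
  [0→0.5]: (1710.8+1373.6)/2 × 0.5 = 771.1
  [0.5→0.75]: (1373.6+1230.9)/2 × 0.25 = 325.5625
  [0.75→1.25]: (1230.9+988.3)/2 × 0.5 = 554.8
  Sum = 1651.4625 µg/L·hr
IV tail: 988.3/0.439 = 2251.253; AUC_iv,0→∞ = 1651.4625 + 2251.253 = 3902.7155 µg/L·hr
Trapezoidal AUC_0→7.75 (buccal film):
  [0→0.25]: (0.0+42.3)/2 × 0.25 = 5.2875
  [0.25→1.25]: (42.3+76.9)/2 × 1 = 59.6
  [1.25→2.75]: (76.9+47.4)/2 × 1.5 = 93.225
  [2.75→4.75]: (47.4+20.1)/2 × 2 = 67.5
  [4.75→7.75]: (20.1+5.4)/2 × 3 = 38.25
  Sum = 263.8625 µg/L·hr
buccal film tail: 5.4/0.439 = 12.301; AUC_ev,0→∞ = 263.8625 + 12.301 = 276.1635 µg/L·hr
F = (AUC_ev/D_ev)/(AUC_iv/D_iv) = (276.1635/75)/(3902.7155/50) = 3.68218/78.05431 = 0.0472

F = 0.047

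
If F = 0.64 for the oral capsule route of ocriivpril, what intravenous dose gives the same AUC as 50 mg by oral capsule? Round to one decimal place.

D_iv = 32.0 mg

Systemic exposure from an extravascular dose = F × D_ev, so the equivalent IV dose is F × D_ev.
D_iv = F × D_ev = 0.64 × 50 = 32 mg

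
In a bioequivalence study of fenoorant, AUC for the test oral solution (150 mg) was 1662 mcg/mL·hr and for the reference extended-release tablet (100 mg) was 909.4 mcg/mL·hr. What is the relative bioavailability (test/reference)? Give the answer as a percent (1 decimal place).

F_rel = 121.8%

F_rel = (AUC_test/D_test) / (AUC_ref/D_ref)
      = (1662/150) / (909.4/100)
      = 11.08 / 9.094 = 1.2184 = 121.84%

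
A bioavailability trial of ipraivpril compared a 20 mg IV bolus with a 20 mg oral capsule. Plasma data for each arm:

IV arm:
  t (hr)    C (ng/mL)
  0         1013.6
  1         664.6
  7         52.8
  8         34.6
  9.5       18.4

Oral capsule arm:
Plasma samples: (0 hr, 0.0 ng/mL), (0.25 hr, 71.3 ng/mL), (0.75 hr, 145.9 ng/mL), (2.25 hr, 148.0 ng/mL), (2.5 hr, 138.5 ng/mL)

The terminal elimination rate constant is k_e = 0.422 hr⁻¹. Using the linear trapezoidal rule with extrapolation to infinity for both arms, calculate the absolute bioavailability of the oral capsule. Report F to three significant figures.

Trapezoidal AUC_0→9.5 (IV):
  [0→1]: (1013.6+664.6)/2 × 1 = 839.1
  [1→7]: (664.6+52.8)/2 × 6 = 2152.2
  [7→8]: (52.8+34.6)/2 × 1 = 43.7
  [8→9.5]: (34.6+18.4)/2 × 1.5 = 39.75
  Sum = 3074.75 ng/mL·hr
IV tail: 18.4/0.422 = 43.602; AUC_iv,0→∞ = 3074.75 + 43.602 = 3118.352 ng/mL·hr
Trapezoidal AUC_0→2.5 (oral capsule):
  [0→0.25]: (0.0+71.3)/2 × 0.25 = 8.9125
  [0.25→0.75]: (71.3+145.9)/2 × 0.5 = 54.3
  [0.75→2.25]: (145.9+148.0)/2 × 1.5 = 220.425
  [2.25→2.5]: (148.0+138.5)/2 × 0.25 = 35.8125
  Sum = 319.45 ng/mL·hr
oral capsule tail: 138.5/0.422 = 328.199; AUC_ev,0→∞ = 319.45 + 328.199 = 647.649 ng/mL·hr
F = (AUC_ev/D_ev)/(AUC_iv/D_iv) = (647.649/20)/(3118.352/20) = 32.38245/155.9176 = 0.2077

F = 0.208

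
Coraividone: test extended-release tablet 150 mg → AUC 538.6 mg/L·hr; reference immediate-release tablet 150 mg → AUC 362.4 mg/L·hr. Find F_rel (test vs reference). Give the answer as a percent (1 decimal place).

F_rel = (AUC_test/D_test) / (AUC_ref/D_ref)
      = (538.6/150) / (362.4/150)
      = 3.59067 / 2.416 = 1.4862 = 148.62%

F_rel = 148.6%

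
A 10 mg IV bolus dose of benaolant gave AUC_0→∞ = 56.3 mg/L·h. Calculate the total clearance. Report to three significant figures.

CL = Dose_iv / AUC_0→∞
   = 10 / 56.3 = 0.17762 L/h

CL = 0.178 L/h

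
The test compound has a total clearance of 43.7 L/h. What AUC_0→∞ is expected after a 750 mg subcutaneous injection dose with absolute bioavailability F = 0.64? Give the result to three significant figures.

AUC = 11.0 mg/L·h

AUC_0→∞ = F × Dose / CL
        = 0.64 × 750 / 43.7 = 10.984 mg/L·h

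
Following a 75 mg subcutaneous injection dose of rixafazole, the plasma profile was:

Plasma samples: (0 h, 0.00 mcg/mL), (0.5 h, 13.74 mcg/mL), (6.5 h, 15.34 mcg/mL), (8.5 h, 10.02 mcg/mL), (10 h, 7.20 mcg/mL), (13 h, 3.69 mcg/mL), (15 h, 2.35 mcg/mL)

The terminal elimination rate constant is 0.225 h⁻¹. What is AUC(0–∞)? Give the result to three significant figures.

AUC = 162 mcg/mL·h

Trapezoidal AUC_0→15:
  [0→0.5]: (0.00+13.74)/2 × 0.5 = 3.435
  [0.5→6.5]: (13.74+15.34)/2 × 6 = 87.24
  [6.5→8.5]: (15.34+10.02)/2 × 2 = 25.36
  [8.5→10]: (10.02+7.20)/2 × 1.5 = 12.915
  [10→13]: (7.20+3.69)/2 × 3 = 16.335
  [13→15]: (3.69+2.35)/2 × 2 = 6.04
  Sum = 151.325 mcg/mL·h
Extrapolated tail: C_last / k_e = 2.35 / 0.225 = 10.444
AUC_0→∞ = 151.325 + 10.444 = 161.769 mcg/mL·h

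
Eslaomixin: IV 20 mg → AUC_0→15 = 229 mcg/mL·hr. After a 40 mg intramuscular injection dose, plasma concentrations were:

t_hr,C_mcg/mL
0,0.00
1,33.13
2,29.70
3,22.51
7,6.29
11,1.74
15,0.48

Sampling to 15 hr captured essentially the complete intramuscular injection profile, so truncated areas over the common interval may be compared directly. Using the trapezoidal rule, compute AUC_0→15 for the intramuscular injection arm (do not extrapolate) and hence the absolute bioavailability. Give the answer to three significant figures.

F = 0.332

Trapezoidal AUC_0→15 (intramuscular injection):
  [0→1]: (0.00+33.13)/2 × 1 = 16.565
  [1→2]: (33.13+29.70)/2 × 1 = 31.415
  [2→3]: (29.70+22.51)/2 × 1 = 26.105
  [3→7]: (22.51+6.29)/2 × 4 = 57.6
  [7→11]: (6.29+1.74)/2 × 4 = 16.06
  [11→15]: (1.74+0.48)/2 × 4 = 4.44
  Sum = 152.185 mcg/mL·hr
F = (AUC_ev/D_ev)/(AUC_iv/D_iv) = (152.185/40)/(229/20) = 3.804625/11.45 = 0.3323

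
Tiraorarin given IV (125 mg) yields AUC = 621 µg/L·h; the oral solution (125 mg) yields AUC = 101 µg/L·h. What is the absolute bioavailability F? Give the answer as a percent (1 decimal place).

F = (AUC_ev / D_ev) / (AUC_iv / D_iv)
  = (101/125) / (621/125)
  = 0.808 / 4.968 = 0.1626
  = 16.26%

F = 16.3%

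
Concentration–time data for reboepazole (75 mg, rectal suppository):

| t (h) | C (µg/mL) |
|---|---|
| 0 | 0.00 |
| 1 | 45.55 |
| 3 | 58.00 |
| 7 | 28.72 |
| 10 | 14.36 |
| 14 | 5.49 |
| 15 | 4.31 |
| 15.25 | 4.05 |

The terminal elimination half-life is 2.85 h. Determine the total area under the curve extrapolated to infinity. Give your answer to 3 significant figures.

Trapezoidal AUC_0→15.25:
  [0→1]: (0.00+45.55)/2 × 1 = 22.775
  [1→3]: (45.55+58.00)/2 × 2 = 103.55
  [3→7]: (58.00+28.72)/2 × 4 = 173.44
  [7→10]: (28.72+14.36)/2 × 3 = 64.62
  [10→14]: (14.36+5.49)/2 × 4 = 39.7
  [14→15]: (5.49+4.31)/2 × 1 = 4.9
  [15→15.25]: (4.31+4.05)/2 × 0.25 = 1.045
  Sum = 410.03 µg/mL·h
k_e = ln2 / t½ = 0.693147 / 2.85 = 0.2432 h^-1
Extrapolated tail: C_last / k_e = 4.05 / 0.2432 = 16.653
AUC_0→∞ = 410.03 + 16.653 = 426.683 µg/mL·h

AUC = 427 µg/mL·h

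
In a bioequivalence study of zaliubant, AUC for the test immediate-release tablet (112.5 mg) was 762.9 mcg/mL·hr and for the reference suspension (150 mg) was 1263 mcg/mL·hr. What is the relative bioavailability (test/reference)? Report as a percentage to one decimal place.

F_rel = 80.5%

F_rel = (AUC_test/D_test) / (AUC_ref/D_ref)
      = (762.9/112.5) / (1263/150)
      = 6.78133 / 8.42 = 0.8054 = 80.54%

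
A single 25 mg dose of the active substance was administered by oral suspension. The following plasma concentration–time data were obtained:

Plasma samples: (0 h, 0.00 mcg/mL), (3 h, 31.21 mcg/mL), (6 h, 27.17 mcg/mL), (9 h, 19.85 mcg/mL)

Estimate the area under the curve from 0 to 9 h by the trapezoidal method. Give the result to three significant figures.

Trapezoidal AUC_0→9:
  [0→3]: (0.00+31.21)/2 × 3 = 46.815
  [3→6]: (31.21+27.17)/2 × 3 = 87.57
  [6→9]: (27.17+19.85)/2 × 3 = 70.53
  Sum = 204.915 mcg/mL·h

AUC = 205 mcg/mL·h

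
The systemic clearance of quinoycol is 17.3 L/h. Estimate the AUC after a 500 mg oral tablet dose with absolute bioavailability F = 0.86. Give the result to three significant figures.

AUC_0→∞ = F × Dose / CL
        = 0.86 × 500 / 17.3 = 24.8555 mg/L·h

AUC = 24.9 mg/L·h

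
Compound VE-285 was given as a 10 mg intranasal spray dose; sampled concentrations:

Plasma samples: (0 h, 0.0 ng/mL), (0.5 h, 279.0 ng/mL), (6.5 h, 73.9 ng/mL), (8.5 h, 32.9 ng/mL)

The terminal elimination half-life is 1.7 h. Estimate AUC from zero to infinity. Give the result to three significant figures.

AUC = 1320 ng/mL·h

Trapezoidal AUC_0→8.5:
  [0→0.5]: (0.0+279.0)/2 × 0.5 = 69.75
  [0.5→6.5]: (279.0+73.9)/2 × 6 = 1058.7
  [6.5→8.5]: (73.9+32.9)/2 × 2 = 106.8
  Sum = 1235.25 ng/mL·h
k_e = ln2 / t½ = 0.693147 / 1.7 = 0.4077 h^-1
Extrapolated tail: C_last / k_e = 32.9 / 0.4077 = 80.697
AUC_0→∞ = 1235.25 + 80.697 = 1315.947 ng/mL·h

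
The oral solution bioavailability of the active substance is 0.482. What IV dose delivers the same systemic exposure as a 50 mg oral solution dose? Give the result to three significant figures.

Systemic exposure from an extravascular dose = F × D_ev, so the equivalent IV dose is F × D_ev.
D_iv = F × D_ev = 0.482 × 50 = 24.1 mg

D_iv = 24.1 mg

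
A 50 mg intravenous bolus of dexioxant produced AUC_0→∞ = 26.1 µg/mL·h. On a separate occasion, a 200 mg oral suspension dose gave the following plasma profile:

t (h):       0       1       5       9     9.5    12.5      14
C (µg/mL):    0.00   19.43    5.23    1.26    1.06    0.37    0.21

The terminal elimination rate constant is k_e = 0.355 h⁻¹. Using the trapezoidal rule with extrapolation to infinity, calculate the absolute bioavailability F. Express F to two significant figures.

F = 0.73

Trapezoidal AUC_0→14 (oral suspension):
  [0→1]: (0.00+19.43)/2 × 1 = 9.715
  [1→5]: (19.43+5.23)/2 × 4 = 49.32
  [5→9]: (5.23+1.26)/2 × 4 = 12.98
  [9→9.5]: (1.26+1.06)/2 × 0.5 = 0.58
  [9.5→12.5]: (1.06+0.37)/2 × 3 = 2.145
  [12.5→14]: (0.37+0.21)/2 × 1.5 = 0.435
  Sum = 75.175 µg/mL·h
Tail: C_last/k_e = 0.21/0.355 = 0.592
AUC_0→∞ (oral suspension) = 75.175 + 0.592 = 75.767 µg/mL·h
F = (AUC_ev/D_ev)/(AUC_iv/D_iv) = (75.767/200)/(26.1/50) = 0.378835/0.522 = 0.7257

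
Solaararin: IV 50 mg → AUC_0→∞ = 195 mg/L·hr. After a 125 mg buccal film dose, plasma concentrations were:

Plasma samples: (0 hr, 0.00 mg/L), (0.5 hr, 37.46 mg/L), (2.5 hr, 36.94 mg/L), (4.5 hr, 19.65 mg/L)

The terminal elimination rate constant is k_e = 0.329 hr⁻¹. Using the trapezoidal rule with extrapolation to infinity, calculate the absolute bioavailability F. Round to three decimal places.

Trapezoidal AUC_0→4.5 (buccal film):
  [0→0.5]: (0.00+37.46)/2 × 0.5 = 9.365
  [0.5→2.5]: (37.46+36.94)/2 × 2 = 74.4
  [2.5→4.5]: (36.94+19.65)/2 × 2 = 56.59
  Sum = 140.355 mg/L·hr
Tail: C_last/k_e = 19.65/0.329 = 59.726
AUC_0→∞ (buccal film) = 140.355 + 59.726 = 200.081 mg/L·hr
F = (AUC_ev/D_ev)/(AUC_iv/D_iv) = (200.081/125)/(195/50) = 1.600648/3.9 = 0.4104

F = 0.410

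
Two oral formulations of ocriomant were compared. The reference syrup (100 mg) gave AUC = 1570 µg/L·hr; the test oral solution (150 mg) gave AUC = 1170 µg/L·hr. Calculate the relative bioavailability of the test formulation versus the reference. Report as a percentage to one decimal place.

F_rel = 49.7%

F_rel = (AUC_test/D_test) / (AUC_ref/D_ref)
      = (1170/150) / (1570/100)
      = 7.8 / 15.7 = 0.4968 = 49.68%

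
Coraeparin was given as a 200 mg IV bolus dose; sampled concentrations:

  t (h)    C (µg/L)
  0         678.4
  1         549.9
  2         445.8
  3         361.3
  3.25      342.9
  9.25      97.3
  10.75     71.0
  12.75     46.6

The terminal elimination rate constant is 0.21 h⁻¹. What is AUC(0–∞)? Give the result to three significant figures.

Trapezoidal AUC_0→12.75:
  [0→1]: (678.4+549.9)/2 × 1 = 614.15
  [1→2]: (549.9+445.8)/2 × 1 = 497.85
  [2→3]: (445.8+361.3)/2 × 1 = 403.55
  [3→3.25]: (361.3+342.9)/2 × 0.25 = 88.025
  [3.25→9.25]: (342.9+97.3)/2 × 6 = 1320.6
  [9.25→10.75]: (97.3+71.0)/2 × 1.5 = 126.225
  [10.75→12.75]: (71.0+46.6)/2 × 2 = 117.6
  Sum = 3168.0 µg/L·h
Extrapolated tail: C_last / k_e = 46.6 / 0.21 = 221.905
AUC_0→∞ = 3168.0 + 221.905 = 3389.905 µg/L·h

AUC = 3390 µg/L·h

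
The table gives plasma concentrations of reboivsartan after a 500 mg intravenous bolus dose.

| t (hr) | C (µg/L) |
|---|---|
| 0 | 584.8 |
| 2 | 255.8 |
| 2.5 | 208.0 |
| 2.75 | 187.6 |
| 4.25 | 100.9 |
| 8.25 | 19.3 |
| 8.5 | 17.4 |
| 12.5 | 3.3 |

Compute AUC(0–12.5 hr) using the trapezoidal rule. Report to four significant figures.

Trapezoidal AUC_0→12.5:
  [0→2]: (584.8+255.8)/2 × 2 = 840.6
  [2→2.5]: (255.8+208.0)/2 × 0.5 = 115.95
  [2.5→2.75]: (208.0+187.6)/2 × 0.25 = 49.45
  [2.75→4.25]: (187.6+100.9)/2 × 1.5 = 216.375
  [4.25→8.25]: (100.9+19.3)/2 × 4 = 240.4
  [8.25→8.5]: (19.3+17.4)/2 × 0.25 = 4.5875
  [8.5→12.5]: (17.4+3.3)/2 × 4 = 41.4
  Sum = 1508.7625 µg/L·hr

AUC = 1509 µg/L·hr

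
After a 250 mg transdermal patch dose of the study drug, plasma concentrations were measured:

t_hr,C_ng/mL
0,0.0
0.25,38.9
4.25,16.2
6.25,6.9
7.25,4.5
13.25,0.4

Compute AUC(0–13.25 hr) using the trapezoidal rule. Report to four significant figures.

Trapezoidal AUC_0→13.25:
  [0→0.25]: (0.0+38.9)/2 × 0.25 = 4.8625
  [0.25→4.25]: (38.9+16.2)/2 × 4 = 110.2
  [4.25→6.25]: (16.2+6.9)/2 × 2 = 23.1
  [6.25→7.25]: (6.9+4.5)/2 × 1 = 5.7
  [7.25→13.25]: (4.5+0.4)/2 × 6 = 14.7
  Sum = 158.5625 ng/mL·hr

AUC = 158.6 ng/mL·hr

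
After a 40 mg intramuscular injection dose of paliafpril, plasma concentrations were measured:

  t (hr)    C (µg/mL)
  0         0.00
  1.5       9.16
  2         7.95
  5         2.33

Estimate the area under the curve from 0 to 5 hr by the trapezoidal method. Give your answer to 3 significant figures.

Trapezoidal AUC_0→5:
  [0→1.5]: (0.00+9.16)/2 × 1.5 = 6.87
  [1.5→2]: (9.16+7.95)/2 × 0.5 = 4.2775
  [2→5]: (7.95+2.33)/2 × 3 = 15.42
  Sum = 26.5675 µg/mL·hr

AUC = 26.6 µg/mL·hr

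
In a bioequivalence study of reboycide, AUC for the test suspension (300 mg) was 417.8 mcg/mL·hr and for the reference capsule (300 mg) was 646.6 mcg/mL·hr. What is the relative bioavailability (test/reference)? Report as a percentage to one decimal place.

F_rel = (AUC_test/D_test) / (AUC_ref/D_ref)
      = (417.8/300) / (646.6/300)
      = 1.39267 / 2.15533 = 0.6462 = 64.62%

F_rel = 64.6%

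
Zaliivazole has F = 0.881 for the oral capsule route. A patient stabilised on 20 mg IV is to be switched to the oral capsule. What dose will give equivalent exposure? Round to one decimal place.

D_oral = 22.7 mg

For equal systemic exposure: F × D_ev = D_iv
D_ev = D_iv / F = 20 / 0.881 = 22.7015 mg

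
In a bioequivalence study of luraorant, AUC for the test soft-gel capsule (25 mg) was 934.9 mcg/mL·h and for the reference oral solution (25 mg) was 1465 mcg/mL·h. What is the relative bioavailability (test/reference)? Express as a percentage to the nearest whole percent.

F_rel = (AUC_test/D_test) / (AUC_ref/D_ref)
      = (934.9/25) / (1465/25)
      = 37.396 / 58.6 = 0.6382 = 63.82%

F_rel = 64%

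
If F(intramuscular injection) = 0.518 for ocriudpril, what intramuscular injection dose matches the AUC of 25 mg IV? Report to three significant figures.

D_intramuscular = 48.3 mg

For equal systemic exposure: F × D_ev = D_iv
D_ev = D_iv / F = 25 / 0.518 = 48.2625 mg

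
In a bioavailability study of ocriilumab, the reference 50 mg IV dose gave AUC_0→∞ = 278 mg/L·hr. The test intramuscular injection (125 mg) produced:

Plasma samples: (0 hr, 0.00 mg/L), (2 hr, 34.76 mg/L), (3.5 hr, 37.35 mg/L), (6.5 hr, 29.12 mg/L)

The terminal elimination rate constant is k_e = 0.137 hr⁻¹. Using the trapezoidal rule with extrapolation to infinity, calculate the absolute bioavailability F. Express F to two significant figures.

Trapezoidal AUC_0→6.5 (intramuscular injection):
  [0→2]: (0.00+34.76)/2 × 2 = 34.76
  [2→3.5]: (34.76+37.35)/2 × 1.5 = 54.0825
  [3.5→6.5]: (37.35+29.12)/2 × 3 = 99.705
  Sum = 188.5475 mg/L·hr
Tail: C_last/k_e = 29.12/0.137 = 212.555
AUC_0→∞ (intramuscular injection) = 188.5475 + 212.555 = 401.1025 mg/L·hr
F = (AUC_ev/D_ev)/(AUC_iv/D_iv) = (401.1025/125)/(278/50) = 3.20882/5.56 = 0.5771

F = 0.58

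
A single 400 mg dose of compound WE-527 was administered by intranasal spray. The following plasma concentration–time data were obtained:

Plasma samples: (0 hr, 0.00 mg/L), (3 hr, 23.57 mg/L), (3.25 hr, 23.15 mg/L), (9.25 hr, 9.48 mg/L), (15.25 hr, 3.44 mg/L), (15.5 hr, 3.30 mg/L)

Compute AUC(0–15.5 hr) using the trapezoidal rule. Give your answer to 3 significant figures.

AUC = 179 mg/L·hr

Trapezoidal AUC_0→15.5:
  [0→3]: (0.00+23.57)/2 × 3 = 35.355
  [3→3.25]: (23.57+23.15)/2 × 0.25 = 5.84
  [3.25→9.25]: (23.15+9.48)/2 × 6 = 97.89
  [9.25→15.25]: (9.48+3.44)/2 × 6 = 38.76
  [15.25→15.5]: (3.44+3.30)/2 × 0.25 = 0.8425
  Sum = 178.6875 mg/L·hr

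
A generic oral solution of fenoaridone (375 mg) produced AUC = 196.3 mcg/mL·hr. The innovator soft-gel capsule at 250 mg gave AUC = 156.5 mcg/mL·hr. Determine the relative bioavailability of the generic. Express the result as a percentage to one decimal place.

F_rel = 83.6%

F_rel = (AUC_test/D_test) / (AUC_ref/D_ref)
      = (196.3/375) / (156.5/250)
      = 0.523467 / 0.626 = 0.8362 = 83.62%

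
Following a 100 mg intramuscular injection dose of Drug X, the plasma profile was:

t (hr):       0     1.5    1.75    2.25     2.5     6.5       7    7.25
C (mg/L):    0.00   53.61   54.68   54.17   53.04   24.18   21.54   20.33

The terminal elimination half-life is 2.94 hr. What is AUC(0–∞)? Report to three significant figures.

AUC = 352 mg/L·hr

Trapezoidal AUC_0→7.25:
  [0→1.5]: (0.00+53.61)/2 × 1.5 = 40.2075
  [1.5→1.75]: (53.61+54.68)/2 × 0.25 = 13.53625
  [1.75→2.25]: (54.68+54.17)/2 × 0.5 = 27.2125
  [2.25→2.5]: (54.17+53.04)/2 × 0.25 = 13.40125
  [2.5→6.5]: (53.04+24.18)/2 × 4 = 154.44
  [6.5→7]: (24.18+21.54)/2 × 0.5 = 11.43
  [7→7.25]: (21.54+20.33)/2 × 0.25 = 5.23375
  Sum = 265.46125 mg/L·hr
k_e = ln2 / t½ = 0.693147 / 2.94 = 0.2358 hr^-1
Extrapolated tail: C_last / k_e = 20.33 / 0.2358 = 86.217
AUC_0→∞ = 265.46125 + 86.217 = 351.67825 mg/L·hr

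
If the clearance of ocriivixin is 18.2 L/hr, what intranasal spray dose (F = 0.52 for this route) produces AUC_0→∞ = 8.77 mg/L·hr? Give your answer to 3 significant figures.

Dose = CL × AUC_0→∞ / F
     = 18.2 × 8.77 / 0.52 = 306.95 mg

Dose = 307 mg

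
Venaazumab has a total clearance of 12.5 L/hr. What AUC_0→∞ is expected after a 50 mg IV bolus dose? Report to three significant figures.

AUC_0→∞ = Dose_iv / CL
        = 50 / 12.5 = 4 mg/L·hr

AUC = 4.00 mg/L·hr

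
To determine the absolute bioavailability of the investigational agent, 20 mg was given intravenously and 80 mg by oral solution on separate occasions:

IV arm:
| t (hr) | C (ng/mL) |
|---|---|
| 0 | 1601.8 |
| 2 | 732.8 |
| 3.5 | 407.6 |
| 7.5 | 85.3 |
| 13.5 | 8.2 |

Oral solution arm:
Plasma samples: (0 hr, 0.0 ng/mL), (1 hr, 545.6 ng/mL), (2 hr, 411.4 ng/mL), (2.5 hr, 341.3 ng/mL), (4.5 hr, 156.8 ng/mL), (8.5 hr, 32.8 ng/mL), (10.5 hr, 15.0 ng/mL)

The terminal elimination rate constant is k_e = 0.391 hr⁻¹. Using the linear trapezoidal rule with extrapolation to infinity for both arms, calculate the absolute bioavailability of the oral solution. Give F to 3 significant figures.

Trapezoidal AUC_0→13.5 (IV):
  [0→2]: (1601.8+732.8)/2 × 2 = 2334.6
  [2→3.5]: (732.8+407.6)/2 × 1.5 = 855.3
  [3.5→7.5]: (407.6+85.3)/2 × 4 = 985.8
  [7.5→13.5]: (85.3+8.2)/2 × 6 = 280.5
  Sum = 4456.2 ng/mL·hr
IV tail: 8.2/0.391 = 20.972; AUC_iv,0→∞ = 4456.2 + 20.972 = 4477.172 ng/mL·hr
Trapezoidal AUC_0→10.5 (oral solution):
  [0→1]: (0.0+545.6)/2 × 1 = 272.8
  [1→2]: (545.6+411.4)/2 × 1 = 478.5
  [2→2.5]: (411.4+341.3)/2 × 0.5 = 188.175
  [2.5→4.5]: (341.3+156.8)/2 × 2 = 498.1
  [4.5→8.5]: (156.8+32.8)/2 × 4 = 379.2
  [8.5→10.5]: (32.8+15.0)/2 × 2 = 47.8
  Sum = 1864.575 ng/mL·hr
oral solution tail: 15.0/0.391 = 38.363; AUC_ev,0→∞ = 1864.575 + 38.363 = 1902.938 ng/mL·hr
F = (AUC_ev/D_ev)/(AUC_iv/D_iv) = (1902.938/80)/(4477.172/20) = 23.786725/223.8586 = 0.1063

F = 0.106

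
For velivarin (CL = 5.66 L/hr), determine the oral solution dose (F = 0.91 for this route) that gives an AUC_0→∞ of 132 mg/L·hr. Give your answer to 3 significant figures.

Dose = CL × AUC_0→∞ / F
     = 5.66 × 132 / 0.91 = 821.011 mg

Dose = 821 mg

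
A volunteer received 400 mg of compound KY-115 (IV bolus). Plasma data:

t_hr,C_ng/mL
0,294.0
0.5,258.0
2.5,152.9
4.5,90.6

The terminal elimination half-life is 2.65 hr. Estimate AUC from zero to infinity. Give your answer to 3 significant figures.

AUC = 1140 ng/mL·hr

Trapezoidal AUC_0→4.5:
  [0→0.5]: (294.0+258.0)/2 × 0.5 = 138.0
  [0.5→2.5]: (258.0+152.9)/2 × 2 = 410.9
  [2.5→4.5]: (152.9+90.6)/2 × 2 = 243.5
  Sum = 792.4 ng/mL·hr
k_e = ln2 / t½ = 0.693147 / 2.65 = 0.2616 hr^-1
Extrapolated tail: C_last / k_e = 90.6 / 0.2616 = 346.330
AUC_0→∞ = 792.4 + 346.330 = 1138.73 ng/mL·hr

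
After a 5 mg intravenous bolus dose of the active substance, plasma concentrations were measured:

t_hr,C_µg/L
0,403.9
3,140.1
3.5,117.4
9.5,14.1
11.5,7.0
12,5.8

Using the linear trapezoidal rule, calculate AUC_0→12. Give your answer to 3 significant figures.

AUC = 1300 µg/L·hr

Trapezoidal AUC_0→12:
  [0→3]: (403.9+140.1)/2 × 3 = 816.0
  [3→3.5]: (140.1+117.4)/2 × 0.5 = 64.375
  [3.5→9.5]: (117.4+14.1)/2 × 6 = 394.5
  [9.5→11.5]: (14.1+7.0)/2 × 2 = 21.1
  [11.5→12]: (7.0+5.8)/2 × 0.5 = 3.2
  Sum = 1299.175 µg/L·hr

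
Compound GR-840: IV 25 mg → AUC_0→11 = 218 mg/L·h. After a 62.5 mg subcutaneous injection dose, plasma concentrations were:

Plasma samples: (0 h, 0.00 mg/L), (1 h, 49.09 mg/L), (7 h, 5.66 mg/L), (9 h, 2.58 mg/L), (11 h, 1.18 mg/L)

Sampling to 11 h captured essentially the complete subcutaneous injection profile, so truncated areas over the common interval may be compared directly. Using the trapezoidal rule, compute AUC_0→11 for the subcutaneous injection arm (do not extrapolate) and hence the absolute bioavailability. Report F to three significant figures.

Trapezoidal AUC_0→11 (subcutaneous injection):
  [0→1]: (0.00+49.09)/2 × 1 = 24.545
  [1→7]: (49.09+5.66)/2 × 6 = 164.25
  [7→9]: (5.66+2.58)/2 × 2 = 8.24
  [9→11]: (2.58+1.18)/2 × 2 = 3.76
  Sum = 200.795 mg/L·h
F = (AUC_ev/D_ev)/(AUC_iv/D_iv) = (200.795/62.5)/(218/25) = 3.21272/8.72 = 0.3684

F = 0.368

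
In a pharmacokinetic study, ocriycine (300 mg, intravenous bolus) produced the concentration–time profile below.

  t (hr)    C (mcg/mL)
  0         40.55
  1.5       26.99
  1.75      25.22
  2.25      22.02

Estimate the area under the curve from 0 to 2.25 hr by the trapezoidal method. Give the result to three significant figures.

Trapezoidal AUC_0→2.25:
  [0→1.5]: (40.55+26.99)/2 × 1.5 = 50.655
  [1.5→1.75]: (26.99+25.22)/2 × 0.25 = 6.52625
  [1.75→2.25]: (25.22+22.02)/2 × 0.5 = 11.81
  Sum = 68.99125 mcg/mL·hr

AUC = 69.0 mcg/mL·hr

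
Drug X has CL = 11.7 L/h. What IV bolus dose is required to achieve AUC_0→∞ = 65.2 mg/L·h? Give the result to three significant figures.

Dose = 763 mg

Dose_iv = CL × AUC_0→∞
     = 11.7 × 65.2 = 762.84 mg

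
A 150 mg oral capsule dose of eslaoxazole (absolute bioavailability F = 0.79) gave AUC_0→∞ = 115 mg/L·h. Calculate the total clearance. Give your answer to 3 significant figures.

CL = 1.03 L/h

CL = F × Dose / AUC_0→∞
   = 0.79 × 150 / 115 = 1.03043 L/h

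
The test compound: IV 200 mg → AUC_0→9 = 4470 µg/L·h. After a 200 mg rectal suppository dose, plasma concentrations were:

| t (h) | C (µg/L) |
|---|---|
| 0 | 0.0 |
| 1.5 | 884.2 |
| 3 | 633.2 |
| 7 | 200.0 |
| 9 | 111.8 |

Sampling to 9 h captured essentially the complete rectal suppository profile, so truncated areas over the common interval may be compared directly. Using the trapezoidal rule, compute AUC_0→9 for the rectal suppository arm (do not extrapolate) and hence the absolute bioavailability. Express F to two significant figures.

Trapezoidal AUC_0→9 (rectal suppository):
  [0→1.5]: (0.0+884.2)/2 × 1.5 = 663.15
  [1.5→3]: (884.2+633.2)/2 × 1.5 = 1138.05
  [3→7]: (633.2+200.0)/2 × 4 = 1666.4
  [7→9]: (200.0+111.8)/2 × 2 = 311.8
  Sum = 3779.4 µg/L·h
F = (AUC_ev/D_ev)/(AUC_iv/D_iv) = (3779.4/200)/(4470/200) = 18.897/22.35 = 0.8455

F = 0.85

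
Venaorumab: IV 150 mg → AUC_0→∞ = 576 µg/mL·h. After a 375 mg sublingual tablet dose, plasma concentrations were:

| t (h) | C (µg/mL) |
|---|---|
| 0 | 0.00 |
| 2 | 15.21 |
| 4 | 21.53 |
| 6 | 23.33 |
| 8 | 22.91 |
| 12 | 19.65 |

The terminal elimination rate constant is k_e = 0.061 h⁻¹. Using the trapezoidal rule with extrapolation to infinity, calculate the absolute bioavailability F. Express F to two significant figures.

Trapezoidal AUC_0→12 (sublingual tablet):
  [0→2]: (0.00+15.21)/2 × 2 = 15.21
  [2→4]: (15.21+21.53)/2 × 2 = 36.74
  [4→6]: (21.53+23.33)/2 × 2 = 44.86
  [6→8]: (23.33+22.91)/2 × 2 = 46.24
  [8→12]: (22.91+19.65)/2 × 4 = 85.12
  Sum = 228.17 µg/mL·h
Tail: C_last/k_e = 19.65/0.061 = 322.131
AUC_0→∞ (sublingual tablet) = 228.17 + 322.131 = 550.301 µg/mL·h
F = (AUC_ev/D_ev)/(AUC_iv/D_iv) = (550.301/375)/(576/150) = 1.46747/3.84 = 0.3822

F = 0.38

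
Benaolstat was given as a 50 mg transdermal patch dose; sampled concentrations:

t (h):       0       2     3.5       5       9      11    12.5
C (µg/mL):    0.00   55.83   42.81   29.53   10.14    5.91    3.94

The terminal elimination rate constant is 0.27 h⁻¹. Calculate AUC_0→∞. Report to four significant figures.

AUC = 301.4 µg/mL·h

Trapezoidal AUC_0→12.5:
  [0→2]: (0.00+55.83)/2 × 2 = 55.83
  [2→3.5]: (55.83+42.81)/2 × 1.5 = 73.98
  [3.5→5]: (42.81+29.53)/2 × 1.5 = 54.255
  [5→9]: (29.53+10.14)/2 × 4 = 79.34
  [9→11]: (10.14+5.91)/2 × 2 = 16.05
  [11→12.5]: (5.91+3.94)/2 × 1.5 = 7.3875
  Sum = 286.8425 µg/mL·h
Extrapolated tail: C_last / k_e = 3.94 / 0.27 = 14.593
AUC_0→∞ = 286.8425 + 14.593 = 301.4355 µg/mL·h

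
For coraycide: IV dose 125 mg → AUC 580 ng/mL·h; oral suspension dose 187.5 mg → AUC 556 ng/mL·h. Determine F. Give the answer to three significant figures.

F = 0.639

F = (AUC_ev / D_ev) / (AUC_iv / D_iv)
  = (556/187.5) / (580/125)
  = 2.96533 / 4.64 = 0.6391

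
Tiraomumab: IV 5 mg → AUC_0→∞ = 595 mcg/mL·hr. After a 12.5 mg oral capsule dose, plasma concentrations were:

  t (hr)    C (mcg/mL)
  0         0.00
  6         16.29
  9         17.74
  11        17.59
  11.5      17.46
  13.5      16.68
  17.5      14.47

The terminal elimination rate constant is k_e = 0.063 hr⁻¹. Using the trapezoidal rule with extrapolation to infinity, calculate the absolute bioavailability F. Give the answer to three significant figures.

F = 0.316

Trapezoidal AUC_0→17.5 (oral capsule):
  [0→6]: (0.00+16.29)/2 × 6 = 48.87
  [6→9]: (16.29+17.74)/2 × 3 = 51.045
  [9→11]: (17.74+17.59)/2 × 2 = 35.33
  [11→11.5]: (17.59+17.46)/2 × 0.5 = 8.7625
  [11.5→13.5]: (17.46+16.68)/2 × 2 = 34.14
  [13.5→17.5]: (16.68+14.47)/2 × 4 = 62.3
  Sum = 240.4475 mcg/mL·hr
Tail: C_last/k_e = 14.47/0.063 = 229.683
AUC_0→∞ (oral capsule) = 240.4475 + 229.683 = 470.1305 mcg/mL·hr
F = (AUC_ev/D_ev)/(AUC_iv/D_iv) = (470.1305/12.5)/(595/5) = 37.61044/119 = 0.3161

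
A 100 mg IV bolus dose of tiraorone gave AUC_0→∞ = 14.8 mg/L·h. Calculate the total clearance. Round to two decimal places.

CL = 6.76 L/h

CL = Dose_iv / AUC_0→∞
   = 100 / 14.8 = 6.75676 L/h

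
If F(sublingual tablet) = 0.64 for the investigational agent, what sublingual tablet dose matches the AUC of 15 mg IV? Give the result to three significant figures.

D_sublingual = 23.4 mg

For equal systemic exposure: F × D_ev = D_iv
D_ev = D_iv / F = 15 / 0.64 = 23.4375 mg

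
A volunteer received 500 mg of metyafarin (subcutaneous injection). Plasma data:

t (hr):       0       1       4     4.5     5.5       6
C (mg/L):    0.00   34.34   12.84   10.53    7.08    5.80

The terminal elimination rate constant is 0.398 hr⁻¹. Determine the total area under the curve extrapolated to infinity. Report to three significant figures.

AUC = 120 mg/L·hr

Trapezoidal AUC_0→6:
  [0→1]: (0.00+34.34)/2 × 1 = 17.17
  [1→4]: (34.34+12.84)/2 × 3 = 70.77
  [4→4.5]: (12.84+10.53)/2 × 0.5 = 5.8425
  [4.5→5.5]: (10.53+7.08)/2 × 1 = 8.805
  [5.5→6]: (7.08+5.80)/2 × 0.5 = 3.22
  Sum = 105.8075 mg/L·hr
Extrapolated tail: C_last / k_e = 5.80 / 0.398 = 14.573
AUC_0→∞ = 105.8075 + 14.573 = 120.3805 mg/L·hr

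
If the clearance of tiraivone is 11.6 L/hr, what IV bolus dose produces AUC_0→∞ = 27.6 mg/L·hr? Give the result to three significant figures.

Dose_iv = CL × AUC_0→∞
     = 11.6 × 27.6 = 320.16 mg

Dose = 320 mg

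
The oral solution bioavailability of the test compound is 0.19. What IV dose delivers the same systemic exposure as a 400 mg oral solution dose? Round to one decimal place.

Systemic exposure from an extravascular dose = F × D_ev, so the equivalent IV dose is F × D_ev.
D_iv = F × D_ev = 0.19 × 400 = 76 mg

D_iv = 76.0 mg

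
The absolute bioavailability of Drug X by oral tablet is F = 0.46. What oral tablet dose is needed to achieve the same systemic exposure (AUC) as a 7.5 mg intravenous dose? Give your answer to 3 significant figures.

D_oral = 16.3 mg

For equal systemic exposure: F × D_ev = D_iv
D_ev = D_iv / F = 7.5 / 0.46 = 16.3043 mg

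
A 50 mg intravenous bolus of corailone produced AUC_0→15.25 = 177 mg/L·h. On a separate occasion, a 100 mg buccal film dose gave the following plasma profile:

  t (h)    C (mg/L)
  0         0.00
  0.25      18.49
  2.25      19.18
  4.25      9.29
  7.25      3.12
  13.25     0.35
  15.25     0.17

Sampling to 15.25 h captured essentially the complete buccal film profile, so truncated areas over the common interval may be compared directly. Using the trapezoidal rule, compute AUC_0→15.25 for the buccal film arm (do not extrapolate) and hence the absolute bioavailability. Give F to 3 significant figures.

F = 0.277

Trapezoidal AUC_0→15.25 (buccal film):
  [0→0.25]: (0.00+18.49)/2 × 0.25 = 2.31125
  [0.25→2.25]: (18.49+19.18)/2 × 2 = 37.67
  [2.25→4.25]: (19.18+9.29)/2 × 2 = 28.47
  [4.25→7.25]: (9.29+3.12)/2 × 3 = 18.615
  [7.25→13.25]: (3.12+0.35)/2 × 6 = 10.41
  [13.25→15.25]: (0.35+0.17)/2 × 2 = 0.52
  Sum = 97.99625 mg/L·h
F = (AUC_ev/D_ev)/(AUC_iv/D_iv) = (97.99625/100)/(177/50) = 0.9799625/3.54 = 0.2768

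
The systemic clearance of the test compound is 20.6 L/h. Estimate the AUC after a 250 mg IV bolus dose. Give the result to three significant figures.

AUC = 12.1 mg/L·h

AUC_0→∞ = Dose_iv / CL
        = 250 / 20.6 = 12.1359 mg/L·h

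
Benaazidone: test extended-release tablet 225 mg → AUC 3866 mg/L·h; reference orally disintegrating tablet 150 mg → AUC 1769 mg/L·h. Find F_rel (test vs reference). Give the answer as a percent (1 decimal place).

F_rel = (AUC_test/D_test) / (AUC_ref/D_ref)
      = (3866/225) / (1769/150)
      = 17.1822 / 11.7933 = 1.4569 = 145.69%

F_rel = 145.7%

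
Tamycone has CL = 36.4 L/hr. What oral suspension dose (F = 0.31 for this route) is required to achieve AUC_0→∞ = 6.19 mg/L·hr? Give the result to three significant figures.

Dose = CL × AUC_0→∞ / F
     = 36.4 × 6.19 / 0.31 = 726.826 mg

Dose = 727 mg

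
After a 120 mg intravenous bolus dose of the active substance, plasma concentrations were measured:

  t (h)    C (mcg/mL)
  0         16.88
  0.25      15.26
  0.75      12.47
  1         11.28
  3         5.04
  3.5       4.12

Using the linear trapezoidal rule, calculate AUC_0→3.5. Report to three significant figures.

Trapezoidal AUC_0→3.5:
  [0→0.25]: (16.88+15.26)/2 × 0.25 = 4.0175
  [0.25→0.75]: (15.26+12.47)/2 × 0.5 = 6.9325
  [0.75→1]: (12.47+11.28)/2 × 0.25 = 2.96875
  [1→3]: (11.28+5.04)/2 × 2 = 16.32
  [3→3.5]: (5.04+4.12)/2 × 0.5 = 2.29
  Sum = 32.52875 mcg/mL·h

AUC = 32.5 mcg/mL·h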